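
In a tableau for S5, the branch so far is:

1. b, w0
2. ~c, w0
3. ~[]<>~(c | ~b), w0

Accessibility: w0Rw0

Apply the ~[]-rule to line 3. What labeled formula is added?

a fresh world w1 with w0Rw1, and ~<>~(c | ~b) at w1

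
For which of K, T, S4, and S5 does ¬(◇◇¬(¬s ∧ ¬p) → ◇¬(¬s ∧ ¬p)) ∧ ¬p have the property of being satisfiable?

K, T

S4-tableau for the formula:
1. ¬(◇◇¬(¬s ∧ ¬p) → ◇¬(¬s ∧ ¬p)) ∧ ¬p, 0
2. ¬(◇◇¬(¬s ∧ ¬p) → ◇¬(¬s ∧ ¬p)), 0   [∧-rule on 1]
3. ¬p, 0   [∧-rule on 1]
4. ◇◇¬(¬s ∧ ¬p), 0   [¬→-rule on 2]
5. ¬◇¬(¬s ∧ ¬p), 0   [¬→-rule on 2]
6. ¬s ∧ ¬p, 0   [¬◇-rule on 5 via 0R0]
7. ¬s, 0   [∧-rule on 6]
8. ◇¬(¬s ∧ ¬p), 1   [◇-rule on 4: fresh world 1, 0R1]
9. ¬s ∧ ¬p, 1   [¬◇-rule on 5 via 0R1]
10. ¬s, 1   [∧-rule on 9]
11. ¬p, 1   [∧-rule on 9]
12. ¬(¬s ∧ ¬p), 2   [◇-rule on 8: fresh world 2, 1R2]
13. ¬s ∧ ¬p, 2   [¬◇-rule on 5 via 0R2]
14. ¬s, 2   [∧-rule on 13]
15. ¬p, 2   [∧-rule on 13]
16. p, 2   [¬∧-rule on 12 (branches; this branch)]
Accessibility: 0R0, 0R1, 0R2, 1R1, 1R2, 2R2
Branch closes: p and ¬p both at 2.
Every branch closes (one shown): unsatisfiable in S4, hence also in S5 (every S5-frame is an S4-frame).
T-tableau for the formula:
1. ¬(◇◇¬(¬s ∧ ¬p) → ◇¬(¬s ∧ ¬p)) ∧ ¬p, 0
2. ¬(◇◇¬(¬s ∧ ¬p) → ◇¬(¬s ∧ ¬p)), 0   [∧-rule on 1]
3. ¬p, 0   [∧-rule on 1]
4. ◇◇¬(¬s ∧ ¬p), 0   [¬→-rule on 2]
5. ¬◇¬(¬s ∧ ¬p), 0   [¬→-rule on 2]
6. ¬s ∧ ¬p, 0   [¬◇-rule on 5 via 0R0]
7. ¬s, 0   [∧-rule on 6]
8. ◇¬(¬s ∧ ¬p), 1   [◇-rule on 4: fresh world 1, 0R1]
9. ¬s ∧ ¬p, 1   [¬◇-rule on 5 via 0R1]
10. ¬s, 1   [∧-rule on 9]
11. ¬p, 1   [∧-rule on 9]
12. ¬(¬s ∧ ¬p), 2   [◇-rule on 8: fresh world 2, 1R2]
13. p, 2   [¬∧-rule on 12 (branches; this branch)]
Accessibility: 0R0, 0R1, 1R1, 1R2, 2R2
Complete open branch: satisfiable in T, hence also in K (this T-model is also a K-model).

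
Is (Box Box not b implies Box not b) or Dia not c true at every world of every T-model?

Valid in T

Tableau for the negation not ((Box Box not b implies Box not b) or Dia not c):
1. not ((Box Box not b implies Box not b) or Dia not c), 0
2. not (Box Box not b implies Box not b), 0   [neg-or-rule on 1]
3. not Dia not c, 0   [neg-or-rule on 1]
4. Box Box not b, 0   [neg-implies-rule on 2]
5. not Box not b, 0   [neg-implies-rule on 2]
6. c, 0   [neg-Dia-rule on 3 via 0R0]
7. Box not b, 0   [Box-rule on 4 via 0R0]
8. not b, 0   [Box-rule on 7 via 0R0]
9. b, 1   [neg-Box-rule on 5: fresh world 1, 0R1]
10. c, 1   [neg-Dia-rule on 3 via 0R1]
11. Box not b, 1   [Box-rule on 4 via 0R1]
12. not b, 1   [Box-rule on 7 via 0R1]
Accessibility: 0R0, 0R1, 1R1
Branch closes: b and not b both at 1.
Every branch of the negation's tableau closes; the branch above is one of them.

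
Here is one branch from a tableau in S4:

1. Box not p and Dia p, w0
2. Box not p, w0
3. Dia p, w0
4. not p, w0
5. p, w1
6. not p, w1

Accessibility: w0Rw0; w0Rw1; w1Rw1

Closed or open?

Closed

Both p and not p appear at w1.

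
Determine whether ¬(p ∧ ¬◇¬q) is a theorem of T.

Tableau for the negation p ∧ ¬◇¬q:
1. p ∧ ¬◇¬q, 0
2. p, 0   [∧-rule on 1]
3. ¬◇¬q, 0   [∧-rule on 1]
4. q, 0   [¬◇-rule on 3 via 0R0]
Accessibility: 0R0
The negation has an open branch (countermodel exists).

Invalid (countermodel exists)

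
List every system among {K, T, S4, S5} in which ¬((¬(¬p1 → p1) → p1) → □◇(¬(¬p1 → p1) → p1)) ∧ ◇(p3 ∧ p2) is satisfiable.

S4-tableau for the formula:
1. ¬((¬(¬p1 → p1) → p1) → □◇(¬(¬p1 → p1) → p1)) ∧ ◇(p3 ∧ p2), w0
2. ¬((¬(¬p1 → p1) → p1) → □◇(¬(¬p1 → p1) → p1)), w0   [∧-rule on 1]
3. ◇(p3 ∧ p2), w0   [∧-rule on 1]
4. ¬(¬p1 → p1) → p1, w0   [¬→-rule on 2]
5. ¬□◇(¬(¬p1 → p1) → p1), w0   [¬→-rule on 2]
6. p1, w0   [→-rule on 4 (branches; this branch)]
7. p3 ∧ p2, w1   [◇-rule on 3: fresh world w1, w0Rw1]
8. p3, w1   [∧-rule on 7]
9. p2, w1   [∧-rule on 7]
10. ¬◇(¬(¬p1 → p1) → p1), w2   [¬□-rule on 5: fresh world w2, w0Rw2]
11. ¬(¬(¬p1 → p1) → p1), w2   [¬◇-rule on 10 via w2Rw2]
12. ¬(¬p1 → p1), w2   [¬→-rule on 11]
13. ¬p1, w2   [¬→-rule on 11]
Accessibility: w0Rw0, w0Rw1, w0Rw2, w1Rw1, w2Rw2
Complete open branch: satisfiable in S4, hence also in K, T (this S4-model is also a K-model and a T-model).
S5-tableau for the formula:
1. ¬((¬(¬p1 → p1) → p1) → □◇(¬(¬p1 → p1) → p1)) ∧ ◇(p3 ∧ p2), w0
2. ¬((¬(¬p1 → p1) → p1) → □◇(¬(¬p1 → p1) → p1)), w0   [∧-rule on 1]
3. ◇(p3 ∧ p2), w0   [∧-rule on 1]
4. ¬(¬p1 → p1) → p1, w0   [¬→-rule on 2]
5. ¬□◇(¬(¬p1 → p1) → p1), w0   [¬→-rule on 2]
6. ¬p1 → p1, w0   [→-rule on 4 (branches; this branch)]
7. p1, w0   [→-rule on 6 (branches; this branch)]
8. p3 ∧ p2, w1   [◇-rule on 3: fresh world w1, w0Rw1]
9. p3, w1   [∧-rule on 8]
10. p2, w1   [∧-rule on 8]
11. ¬◇(¬(¬p1 → p1) → p1), w2   [¬□-rule on 5: fresh world w2, w0Rw2]
12. ¬(¬(¬p1 → p1) → p1), w0   [¬◇-rule on 11 via w2Rw0]
13. ¬(¬p1 → p1), w0   [¬→-rule on 12]
14. ¬p1, w0   [¬→-rule on 12]
Accessibility: w0Rw0, w0Rw1, w0Rw2, w1Rw0, w1Rw1, w1Rw2, w2Rw0, w2Rw1, w2Rw2
Branch closes: p1 and ¬p1 both at w0.
Every branch closes (one shown): unsatisfiable in S5.

K, T, S4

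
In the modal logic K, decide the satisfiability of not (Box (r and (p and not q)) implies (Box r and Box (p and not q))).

Unsatisfiable

1. not (Box (r and (p and not q)) implies (Box r and Box (p and not q))), 0
2. Box (r and (p and not q)), 0
3. not (Box r and Box (p and not q)), 0
4. not Box (p and not q), 0
5. not (p and not q), 1
6. r and (p and not q), 1
7. r, 1
8. p and not q, 1
9. p, 1
10. not q, 1
11. q, 1
Accessibility: 0R1
Branch closes: q and not q both at 1.
Every branch closes; the branch above is one of them.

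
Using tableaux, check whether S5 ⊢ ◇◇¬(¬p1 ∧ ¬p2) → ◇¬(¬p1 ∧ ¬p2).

Tableau for the negation ¬(◇◇¬(¬p1 ∧ ¬p2) → ◇¬(¬p1 ∧ ¬p2)):
1. ¬(◇◇¬(¬p1 ∧ ¬p2) → ◇¬(¬p1 ∧ ¬p2)), w0
2. ◇◇¬(¬p1 ∧ ¬p2), w0
3. ¬◇¬(¬p1 ∧ ¬p2), w0
4. ¬p1 ∧ ¬p2, w0
5. ¬p1, w0
6. ¬p2, w0
7. ◇¬(¬p1 ∧ ¬p2), w1
8. ¬p1 ∧ ¬p2, w1
9. ¬p1, w1
10. ¬p2, w1
11. ¬(¬p1 ∧ ¬p2), w2
12. ¬p1 ∧ ¬p2, w2
13. ¬p1, w2
14. ¬p2, w2
15. p2, w2
Accessibility: w0Rw0, w0Rw1, w0Rw2, w1Rw0, w1Rw1, w1Rw2, w2Rw0, w2Rw1, w2Rw2
Branch closes: p2 and ¬p2 both at w2.
Every branch of the negation's tableau closes; the branch above is one of them.

Valid in S5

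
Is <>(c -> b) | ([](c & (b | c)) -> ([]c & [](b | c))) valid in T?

Valid in T

Tableau for the negation ~(<>(c -> b) | ([](c & (b | c)) -> ([]c & [](b | c)))):
1. ~(<>(c -> b) | ([](c & (b | c)) -> ([]c & [](b | c)))), 0
2. ~<>(c -> b), 0
3. ~([](c & (b | c)) -> ([]c & [](b | c))), 0
4. [](c & (b | c)), 0
5. ~([]c & [](b | c)), 0
6. ~(c -> b), 0
7. c, 0
8. ~b, 0
9. c & (b | c), 0
10. b | c, 0
11. ~[](b | c), 0
12. ~(b | c), 1
13. ~b, 1
14. ~c, 1
15. ~(c -> b), 1
16. c, 1
Accessibility: 0R0, 0R1, 1R1
Branch closes: c and ~c both at 1.
Every branch of the negation's tableau closes; the branch above is one of them.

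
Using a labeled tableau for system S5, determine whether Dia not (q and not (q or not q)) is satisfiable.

Satisfiable

1. Dia not (q and not (q or not q)), 0
2. not (q and not (q or not q)), 1
3. q or not q, 1
4. not q, 1
Accessibility: 0R0, 0R1, 1R0, 1R1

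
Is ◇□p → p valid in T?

Tableau for the negation ¬(◇□p → p):
1. ¬(◇□p → p), u
2. ◇□p, u
3. ¬p, u
4. □p, v
5. p, v
Accessibility: uRu, uRv, vRv
The negation has an open branch (countermodel exists).

Invalid (countermodel exists)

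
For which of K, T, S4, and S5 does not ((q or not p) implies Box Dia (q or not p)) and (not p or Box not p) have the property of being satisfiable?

K, T, S4

S4-tableau for the formula:
1. not ((q or not p) implies Box Dia (q or not p)) and (not p or Box not p), w0
2. not ((q or not p) implies Box Dia (q or not p)), w0
3. not p or Box not p, w0
4. q or not p, w0
5. not Box Dia (q or not p), w0
6. not p, w0
7. not Dia (q or not p), w1
8. not (q or not p), w1
9. not q, w1
10. p, w1
Accessibility: w0Rw0, w0Rw1, w1Rw1
Complete open branch: satisfiable in S4, hence also in K, T (this S4-model is also a K-model and a T-model).
S5-tableau for the formula:
1. not ((q or not p) implies Box Dia (q or not p)) and (not p or Box not p), w0
2. not ((q or not p) implies Box Dia (q or not p)), w0
3. not p or Box not p, w0
4. q or not p, w0
5. not Box Dia (q or not p), w0
6. Box not p, w0
7. not p, w0
8. not Dia (q or not p), w1
9. not p, w1
10. not (q or not p), w0
11. not q, w0
12. p, w0
Accessibility: w0Rw0, w0Rw1, w1Rw0, w1Rw1
Branch closes: p and not p both at w0.
Every branch closes (one shown): unsatisfiable in S5.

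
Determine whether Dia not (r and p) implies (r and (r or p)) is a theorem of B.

Not valid

Tableau for the negation not (Dia not (r and p) implies (r and (r or p))):
1. not (Dia not (r and p) implies (r and (r or p))), 0
2. Dia not (r and p), 0
3. not (r and (r or p)), 0
4. not (r or p), 0
5. not r, 0
6. not p, 0
7. not (r and p), 1
8. not p, 1
Accessibility: 0R0, 0R1, 1R0, 1R1
The negation has an open branch (countermodel exists).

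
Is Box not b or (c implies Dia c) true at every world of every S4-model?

Tableau for the negation not (Box not b or (c implies Dia c)):
1. not (Box not b or (c implies Dia c)), 0
2. not Box not b, 0
3. not (c implies Dia c), 0
4. c, 0
5. not Dia c, 0
6. not c, 0
Accessibility: 0R0
Branch closes: c and not c both at 0.
All branches of the negation close; one closing branch shown above.

Valid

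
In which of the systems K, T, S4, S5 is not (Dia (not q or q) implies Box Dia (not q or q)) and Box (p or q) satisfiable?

T-tableau for the formula:
1. not (Dia (not q or q) implies Box Dia (not q or q)) and Box (p or q), u
2. not (Dia (not q or q) implies Box Dia (not q or q)), u
3. Box (p or q), u
4. Dia (not q or q), u
5. not Box Dia (not q or q), u
6. p or q, u
7. q, u
8. not q or q, v
9. p or q, v
10. q, v
11. not Dia (not q or q), w
12. p or q, w
13. not (not q or q), w
14. q, w
15. not q, w
Accessibility: uRu, uRv, uRw, vRv, wRw
Branch closes: q and not q both at w.
Every branch closes (one shown): unsatisfiable in T, hence also in S4, S5 (every S4/S5-frame is a T-frame).
K-tableau for the formula:
1. not (Dia (not q or q) implies Box Dia (not q or q)) and Box (p or q), u
2. not (Dia (not q or q) implies Box Dia (not q or q)), u
3. Box (p or q), u
4. Dia (not q or q), u
5. not Box Dia (not q or q), u
6. not q or q, v
7. p or q, v
8. q, v
9. not Dia (not q or q), w
10. p or q, w
11. q, w
Accessibility: uRv, uRw
Complete open branch: satisfiable in K.

K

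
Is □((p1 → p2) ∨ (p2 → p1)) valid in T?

Valid in T

Tableau for the negation ¬□((p1 → p2) ∨ (p2 → p1)):
1. ¬□((p1 → p2) ∨ (p2 → p1)), w0
2. ¬((p1 → p2) ∨ (p2 → p1)), w1   [¬□-rule on 1: fresh world w1, w0Rw1]
3. ¬(p1 → p2), w1   [¬∨-rule on 2]
4. ¬(p2 → p1), w1   [¬∨-rule on 2]
5. p1, w1   [¬→-rule on 3]
6. ¬p2, w1   [¬→-rule on 3]
7. p2, w1   [¬→-rule on 4]
8. ¬p1, w1   [¬→-rule on 4]
Accessibility: w0Rw0, w0Rw1, w1Rw1
Branch closes: p2 and ¬p2 both at w1.
All branches of the negation close; one closing branch shown above.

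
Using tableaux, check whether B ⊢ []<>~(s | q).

Tableau for the negation ~[]<>~(s | q):
1. ~[]<>~(s | q), u
2. ~<>~(s | q), v   [~[]-rule on 1: fresh world v, uRv]
3. s | q, u   [~<>-rule on 2 via vRu]
4. s | q, v   [~<>-rule on 2 via vRv]
5. q, u   [|-rule on 3 (branches; this branch)]
6. q, v   [|-rule on 4 (branches; this branch)]
Accessibility: uRu, uRv, vRu, vRv
The negation has an open branch (countermodel exists).

Not valid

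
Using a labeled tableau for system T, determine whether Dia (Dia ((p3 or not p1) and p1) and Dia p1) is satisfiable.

Yes, satisfiable

1. Dia (Dia ((p3 or not p1) and p1) and Dia p1), 0
2. Dia ((p3 or not p1) and p1) and Dia p1, 1
3. Dia ((p3 or not p1) and p1), 1
4. Dia p1, 1
5. (p3 or not p1) and p1, 2
6. p3 or not p1, 2
7. p1, 2
8. p3, 2
9. p1, 3
Accessibility: 0R0, 0R1, 1R1, 1R2, 1R3, 2R2, 3R3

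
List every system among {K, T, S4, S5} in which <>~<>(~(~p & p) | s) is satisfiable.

K-tableau for the formula:
1. <>~<>(~(~p & p) | s), w0
2. ~<>(~(~p & p) | s), w1
Accessibility: w0Rw1
Complete open branch: satisfiable in K.
T-tableau for the formula:
1. <>~<>(~(~p & p) | s), w0
2. ~<>(~(~p & p) | s), w1
3. ~(~(~p & p) | s), w1
4. ~p & p, w1
5. ~s, w1
6. ~p, w1
7. p, w1
Accessibility: w0Rw0, w0Rw1, w1Rw1
Branch closes: p and ~p both at w1.
Every branch closes (one shown): unsatisfiable in T, hence also in S4, S5 (every S4/S5-frame is a T-frame).

K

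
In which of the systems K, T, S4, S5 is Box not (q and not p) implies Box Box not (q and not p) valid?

S4-tableau for the negation not (Box not (q and not p) implies Box Box not (q and not p)):
1. not (Box not (q and not p) implies Box Box not (q and not p)), 0
2. Box not (q and not p), 0
3. not Box Box not (q and not p), 0
4. not (q and not p), 0
5. p, 0
6. not Box not (q and not p), 1
7. not (q and not p), 1
8. p, 1
9. q and not p, 2
10. q, 2
11. not p, 2
12. not (q and not p), 2
13. p, 2
Accessibility: 0R0, 0R1, 0R2, 1R1, 1R2, 2R2
Branch closes: p and not p both at 2.
Every branch closes (one shown): valid in S4, hence also in S5 (every theorem of S4 is a theorem of S5).
T-tableau for the negation not (Box not (q and not p) implies Box Box not (q and not p)):
1. not (Box not (q and not p) implies Box Box not (q and not p)), 0
2. Box not (q and not p), 0
3. not Box Box not (q and not p), 0
4. not (q and not p), 0
5. p, 0
6. not Box not (q and not p), 1
7. not (q and not p), 1
8. p, 1
9. q and not p, 2
10. q, 2
11. not p, 2
Accessibility: 0R0, 0R1, 1R1, 1R2, 2R2
Complete open branch: countermodel on a T-frame, so not valid in T, nor in K (the same frame is also a K-frame).

S4, S5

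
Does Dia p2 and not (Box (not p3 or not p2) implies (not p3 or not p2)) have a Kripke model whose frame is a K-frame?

Satisfiable (open branch found)

1. Dia p2 and not (Box (not p3 or not p2) implies (not p3 or not p2)), w0
2. Dia p2, w0
3. not (Box (not p3 or not p2) implies (not p3 or not p2)), w0
4. Box (not p3 or not p2), w0
5. not (not p3 or not p2), w0
6. p3, w0
7. p2, w0
8. p2, w1
9. not p3 or not p2, w1
10. not p3, w1
Accessibility: w0Rw1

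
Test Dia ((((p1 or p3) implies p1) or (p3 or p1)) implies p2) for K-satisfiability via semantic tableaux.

1. Dia ((((p1 or p3) implies p1) or (p3 or p1)) implies p2), 0
2. (((p1 or p3) implies p1) or (p3 or p1)) implies p2, 1
3. p2, 1
Accessibility: 0R1

Satisfiable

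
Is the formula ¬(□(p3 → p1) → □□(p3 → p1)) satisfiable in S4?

Unsatisfiable

1. ¬(□(p3 → p1) → □□(p3 → p1)), w0
2. □(p3 → p1), w0
3. ¬□□(p3 → p1), w0
4. p3 → p1, w0
5. p1, w0
6. ¬□(p3 → p1), w1
7. p3 → p1, w1
8. p1, w1
9. ¬(p3 → p1), w2
10. p3, w2
11. ¬p1, w2
12. p3 → p1, w2
13. p1, w2
Accessibility: w0Rw0, w0Rw1, w0Rw2, w1Rw1, w1Rw2, w2Rw2
Branch closes: p1 and ¬p1 both at w2.
Every branch closes; the branch above is one of them.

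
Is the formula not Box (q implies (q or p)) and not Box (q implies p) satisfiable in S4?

1. not Box (q implies (q or p)) and not Box (q implies p), w0
2. not Box (q implies (q or p)), w0
3. not Box (q implies p), w0
4. not (q implies (q or p)), w1
5. q, w1
6. not (q or p), w1
7. not q, w1
8. not p, w1
Accessibility: w0Rw0, w0Rw1, w1Rw1
Branch closes: q and not q both at w1.
All branches of the tableau close; one closing branch shown above.

Unsatisfiable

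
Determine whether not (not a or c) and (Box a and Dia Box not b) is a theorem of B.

Invalid (countermodel exists)

Tableau for the negation not (not (not a or c) and (Box a and Dia Box not b)):
1. not (not (not a or c) and (Box a and Dia Box not b)), 0
2. not (Box a and Dia Box not b), 0   [neg-and-rule on 1 (branches; this branch)]
3. not Dia Box not b, 0   [neg-and-rule on 2 (branches; this branch)]
4. not Box not b, 0   [neg-Dia-rule on 3 via 0R0]
5. b, 1   [neg-Box-rule on 4: fresh world 1, 0R1]
6. not Box not b, 1   [neg-Dia-rule on 3 via 0R1]
7. b, 2   [neg-Box-rule on 6: fresh world 2, 1R2]
Accessibility: 0R0, 0R1, 1R0, 1R1, 1R2, 2R1, 2R2
The negation has an open branch (countermodel exists).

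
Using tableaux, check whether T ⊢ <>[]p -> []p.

Not valid

Tableau for the negation ~(<>[]p -> []p):
1. ~(<>[]p -> []p), w0
2. <>[]p, w0
3. ~[]p, w0
4. []p, w1
5. p, w1
6. ~p, w2
Accessibility: w0Rw0, w0Rw1, w0Rw2, w1Rw1, w2Rw2
The negation has an open branch (countermodel exists).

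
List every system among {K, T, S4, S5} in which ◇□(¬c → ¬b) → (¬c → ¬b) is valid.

S5-tableau for the negation ¬(◇□(¬c → ¬b) → (¬c → ¬b)):
1. ¬(◇□(¬c → ¬b) → (¬c → ¬b)), w0
2. ◇□(¬c → ¬b), w0   [¬→-rule on 1]
3. ¬(¬c → ¬b), w0   [¬→-rule on 1]
4. ¬c, w0   [¬→-rule on 3]
5. b, w0   [¬→-rule on 3]
6. □(¬c → ¬b), w1   [◇-rule on 2: fresh world w1, w0Rw1]
7. ¬c → ¬b, w0   [□-rule on 6 via w1Rw0]
8. ¬c → ¬b, w1   [□-rule on 6 via w1Rw1]
9. ¬b, w0   [→-rule on 7 (branches; this branch)]
Accessibility: w0Rw0, w0Rw1, w1Rw0, w1Rw1
Branch closes: b and ¬b both at w0.
Every branch closes (one shown): valid in S5.
S4-tableau for the negation ¬(◇□(¬c → ¬b) → (¬c → ¬b)):
1. ¬(◇□(¬c → ¬b) → (¬c → ¬b)), w0
2. ◇□(¬c → ¬b), w0   [¬→-rule on 1]
3. ¬(¬c → ¬b), w0   [¬→-rule on 1]
4. ¬c, w0   [¬→-rule on 3]
5. b, w0   [¬→-rule on 3]
6. □(¬c → ¬b), w1   [◇-rule on 2: fresh world w1, w0Rw1]
7. ¬c → ¬b, w1   [□-rule on 6 via w1Rw1]
8. ¬b, w1   [→-rule on 7 (branches; this branch)]
Accessibility: w0Rw0, w0Rw1, w1Rw1
Complete open branch: countermodel on an S4-frame, so not valid in S4, nor in K, T (the same frame is also a K-frame and a T-frame).

S5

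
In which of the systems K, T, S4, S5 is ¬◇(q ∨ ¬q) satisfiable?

K

K-tableau for the formula:
1. ¬◇(q ∨ ¬q), w0
Complete open branch: satisfiable in K.
T-tableau for the formula:
1. ¬◇(q ∨ ¬q), w0
2. ¬(q ∨ ¬q), w0
3. ¬q, w0
4. q, w0
Accessibility: w0Rw0
Branch closes: q and ¬q both at w0.
Every branch closes (one shown): unsatisfiable in T, hence also in S4, S5 (every S4/S5-frame is a T-frame).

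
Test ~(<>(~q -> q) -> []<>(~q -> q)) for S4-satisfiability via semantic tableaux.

1. ~(<>(~q -> q) -> []<>(~q -> q)), u
2. <>(~q -> q), u
3. ~[]<>(~q -> q), u
4. ~q -> q, v
5. q, v
6. ~<>(~q -> q), w
7. ~(~q -> q), w
8. ~q, w
Accessibility: uRu, uRv, uRw, vRv, wRw

Yes, satisfiable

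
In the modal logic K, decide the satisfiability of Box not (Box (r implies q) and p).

1. Box not (Box (r implies q) and p), 0

Satisfiable (open branch found)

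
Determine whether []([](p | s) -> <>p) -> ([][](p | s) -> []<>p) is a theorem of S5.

Valid in S5

Tableau for the negation ~([]([](p | s) -> <>p) -> ([][](p | s) -> []<>p)):
1. ~([]([](p | s) -> <>p) -> ([][](p | s) -> []<>p)), w0
2. []([](p | s) -> <>p), w0
3. ~([][](p | s) -> []<>p), w0
4. [][](p | s), w0
5. ~[]<>p, w0
6. [](p | s) -> <>p, w0
7. [](p | s), w0
8. p | s, w0
9. ~[](p | s), w0
10. s, w0
11. ~<>p, w1
12. [](p | s) -> <>p, w1
13. [](p | s), w1
14. p | s, w1
15. ~p, w0
16. ~p, w1
17. <>p, w1
18. s, w1
19. ~(p | s), w2
20. ~p, w2
21. ~s, w2
22. [](p | s) -> <>p, w2
23. [](p | s), w2
24. p | s, w2
25. <>p, w2
26. s, w2
Accessibility: w0Rw0, w0Rw1, w0Rw2, w1Rw0, w1Rw1, w1Rw2, w2Rw0, w2Rw1, w2Rw2
Branch closes: s and ~s both at w2.
Every branch of the negation's tableau closes; the branch above is one of them.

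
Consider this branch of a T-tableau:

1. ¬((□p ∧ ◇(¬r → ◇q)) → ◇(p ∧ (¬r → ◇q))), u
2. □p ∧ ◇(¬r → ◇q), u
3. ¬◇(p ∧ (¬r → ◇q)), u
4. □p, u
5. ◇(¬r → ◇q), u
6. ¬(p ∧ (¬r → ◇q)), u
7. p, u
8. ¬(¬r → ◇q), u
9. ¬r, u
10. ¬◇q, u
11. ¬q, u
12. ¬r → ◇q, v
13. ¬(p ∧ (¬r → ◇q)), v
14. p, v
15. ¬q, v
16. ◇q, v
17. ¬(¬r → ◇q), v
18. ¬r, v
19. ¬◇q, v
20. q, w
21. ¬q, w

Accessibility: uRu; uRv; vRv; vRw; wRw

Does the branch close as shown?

Both q and ¬q appear at w.

Yes, closed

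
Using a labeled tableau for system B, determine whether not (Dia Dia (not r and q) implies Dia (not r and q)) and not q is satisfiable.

1. not (Dia Dia (not r and q) implies Dia (not r and q)) and not q, w0
2. not (Dia Dia (not r and q) implies Dia (not r and q)), w0   [and-rule on 1]
3. not q, w0   [and-rule on 1]
4. Dia Dia (not r and q), w0   [neg-implies-rule on 2]
5. not Dia (not r and q), w0   [neg-implies-rule on 2]
6. not (not r and q), w0   [neg-Dia-rule on 5 via w0Rw0]
7. Dia (not r and q), w1   [Dia-rule on 4: fresh world w1, w0Rw1]
8. not (not r and q), w1   [neg-Dia-rule on 5 via w0Rw1]
9. not q, w1   [neg-and-rule on 8 (branches; this branch)]
10. not r and q, w2   [Dia-rule on 7: fresh world w2, w1Rw2]
11. not r, w2   [and-rule on 10]
12. q, w2   [and-rule on 10]
Accessibility: w0Rw0, w0Rw1, w1Rw0, w1Rw1, w1Rw2, w2Rw1, w2Rw2

Yes, satisfiable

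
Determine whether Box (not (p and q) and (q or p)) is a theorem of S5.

No, not valid

Tableau for the negation not Box (not (p and q) and (q or p)):
1. not Box (not (p and q) and (q or p)), 0
2. not (not (p and q) and (q or p)), 1   [neg-Box-rule on 1: fresh world 1, 0R1]
3. not (q or p), 1   [neg-and-rule on 2 (branches; this branch)]
4. not q, 1   [neg-or-rule on 3]
5. not p, 1   [neg-or-rule on 3]
Accessibility: 0R0, 0R1, 1R0, 1R1
The negation has an open branch (countermodel exists).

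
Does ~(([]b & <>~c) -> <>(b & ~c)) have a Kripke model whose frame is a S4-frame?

1. ~(([]b & <>~c) -> <>(b & ~c)), w0
2. []b & <>~c, w0   [~->-rule on 1]
3. ~<>(b & ~c), w0   [~->-rule on 1]
4. []b, w0   [&-rule on 2]
5. <>~c, w0   [&-rule on 2]
6. ~(b & ~c), w0   [~<>-rule on 3 via w0Rw0]
7. b, w0   [[]-rule on 4 via w0Rw0]
8. c, w0   [~&-rule on 6 (branches; this branch)]
9. ~c, w1   [<>-rule on 5: fresh world w1, w0Rw1]
10. ~(b & ~c), w1   [~<>-rule on 3 via w0Rw1]
11. b, w1   [[]-rule on 4 via w0Rw1]
12. c, w1   [~&-rule on 10 (branches; this branch)]
Accessibility: w0Rw0, w0Rw1, w1Rw1
Branch closes: c and ~c both at w1.
All branches of the tableau close; one closing branch shown above.

Unsatisfiable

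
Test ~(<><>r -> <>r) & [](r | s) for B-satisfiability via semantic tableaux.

1. ~(<><>r -> <>r) & [](r | s), w0
2. ~(<><>r -> <>r), w0   [&-rule on 1]
3. [](r | s), w0   [&-rule on 1]
4. <><>r, w0   [~->-rule on 2]
5. ~<>r, w0   [~->-rule on 2]
6. r | s, w0   [[]-rule on 3 via w0Rw0]
7. ~r, w0   [~<>-rule on 5 via w0Rw0]
8. s, w0   [|-rule on 6 (branches; this branch)]
9. <>r, w1   [<>-rule on 4: fresh world w1, w0Rw1]
10. r | s, w1   [[]-rule on 3 via w0Rw1]
11. ~r, w1   [~<>-rule on 5 via w0Rw1]
12. s, w1   [|-rule on 10 (branches; this branch)]
13. r, w2   [<>-rule on 9: fresh world w2, w1Rw2]
Accessibility: w0Rw0, w0Rw1, w1Rw0, w1Rw1, w1Rw2, w2Rw1, w2Rw2

Satisfiable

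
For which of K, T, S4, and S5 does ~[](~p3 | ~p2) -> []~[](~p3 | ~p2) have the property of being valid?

S5

S4-tableau for the negation ~(~[](~p3 | ~p2) -> []~[](~p3 | ~p2)):
1. ~(~[](~p3 | ~p2) -> []~[](~p3 | ~p2)), 0
2. ~[](~p3 | ~p2), 0   [~->-rule on 1]
3. ~[]~[](~p3 | ~p2), 0   [~->-rule on 1]
4. ~(~p3 | ~p2), 1   [~[]-rule on 2: fresh world 1, 0R1]
5. p3, 1   [~|-rule on 4]
6. p2, 1   [~|-rule on 4]
7. [](~p3 | ~p2), 2   [~[]-rule on 3: fresh world 2, 0R2]
8. ~p3 | ~p2, 2   [[]-rule on 7 via 2R2]
9. ~p2, 2   [|-rule on 8 (branches; this branch)]
Accessibility: 0R0, 0R1, 0R2, 1R1, 2R2
Complete open branch: countermodel on an S4-frame, so not valid in S4, nor in K, T (the same frame is also a K-frame and a T-frame).
S5-tableau for the negation ~(~[](~p3 | ~p2) -> []~[](~p3 | ~p2)):
1. ~(~[](~p3 | ~p2) -> []~[](~p3 | ~p2)), 0
2. ~[](~p3 | ~p2), 0   [~->-rule on 1]
3. ~[]~[](~p3 | ~p2), 0   [~->-rule on 1]
4. ~(~p3 | ~p2), 1   [~[]-rule on 2: fresh world 1, 0R1]
5. p3, 1   [~|-rule on 4]
6. p2, 1   [~|-rule on 4]
7. [](~p3 | ~p2), 2   [~[]-rule on 3: fresh world 2, 0R2]
8. ~p3 | ~p2, 0   [[]-rule on 7 via 2R0]
9. ~p3 | ~p2, 1   [[]-rule on 7 via 2R1]
10. ~p3 | ~p2, 2   [[]-rule on 7 via 2R2]
11. ~p2, 0   [|-rule on 8 (branches; this branch)]
12. ~p2, 1   [|-rule on 9 (branches; this branch)]
Accessibility: 0R0, 0R1, 0R2, 1R0, 1R1, 1R2, 2R0, 2R1, 2R2
Branch closes: p2 and ~p2 both at 1.
Every branch closes (one shown): valid in S5.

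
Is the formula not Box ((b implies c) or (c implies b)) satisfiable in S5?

1. not Box ((b implies c) or (c implies b)), w0
2. not ((b implies c) or (c implies b)), w1
3. not (b implies c), w1
4. not (c implies b), w1
5. b, w1
6. not c, w1
7. c, w1
8. not b, w1
Accessibility: w0Rw0, w0Rw1, w1Rw0, w1Rw1
Branch closes: c and not c both at w1.
(One branch shown.) All branches close.

No, unsatisfiable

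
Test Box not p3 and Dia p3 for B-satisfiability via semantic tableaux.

1. Box not p3 and Dia p3, w0
2. Box not p3, w0
3. Dia p3, w0
4. not p3, w0
5. p3, w1
6. not p3, w1
Accessibility: w0Rw0, w0Rw1, w1Rw0, w1Rw1
Branch closes: p3 and not p3 both at w1.
Every branch closes; the branch above is one of them.

No, unsatisfiable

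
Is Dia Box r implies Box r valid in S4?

No, not valid

Tableau for the negation not (Dia Box r implies Box r):
1. not (Dia Box r implies Box r), u
2. Dia Box r, u
3. not Box r, u
4. Box r, v
5. r, v
6. not r, w
Accessibility: uRu, uRv, uRw, vRv, wRw
The negation has an open branch (countermodel exists).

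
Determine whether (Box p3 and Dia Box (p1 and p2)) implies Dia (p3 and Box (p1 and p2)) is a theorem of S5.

Yes, valid

Tableau for the negation not ((Box p3 and Dia Box (p1 and p2)) implies Dia (p3 and Box (p1 and p2))):
1. not ((Box p3 and Dia Box (p1 and p2)) implies Dia (p3 and Box (p1 and p2))), w0
2. Box p3 and Dia Box (p1 and p2), w0
3. not Dia (p3 and Box (p1 and p2)), w0
4. Box p3, w0
5. Dia Box (p1 and p2), w0
6. not (p3 and Box (p1 and p2)), w0
7. p3, w0
8. not Box (p1 and p2), w0
9. Box (p1 and p2), w1
10. not (p3 and Box (p1 and p2)), w1
11. p3, w1
12. p1 and p2, w0
13. p1, w0
14. p2, w0
15. p1 and p2, w1
16. p1, w1
17. p2, w1
18. not Box (p1 and p2), w1
19. not (p1 and p2), w2
20. not (p3 and Box (p1 and p2)), w2
21. p3, w2
22. p1 and p2, w2
23. p1, w2
24. p2, w2
25. not p2, w2
Accessibility: w0Rw0, w0Rw1, w0Rw2, w1Rw0, w1Rw1, w1Rw2, w2Rw0, w2Rw1, w2Rw2
Branch closes: p2 and not p2 both at w2.
All branches of the negation close; one closing branch shown above.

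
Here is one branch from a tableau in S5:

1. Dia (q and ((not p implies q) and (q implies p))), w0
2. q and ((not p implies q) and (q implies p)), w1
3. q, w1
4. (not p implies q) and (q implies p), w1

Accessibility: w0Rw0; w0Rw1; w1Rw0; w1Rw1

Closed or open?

There is no literal clash: for every atom and world, at most one sign appears.

No, open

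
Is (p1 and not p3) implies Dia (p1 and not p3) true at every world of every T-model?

Valid in T

Tableau for the negation not ((p1 and not p3) implies Dia (p1 and not p3)):
1. not ((p1 and not p3) implies Dia (p1 and not p3)), u
2. p1 and not p3, u   [neg-implies-rule on 1]
3. not Dia (p1 and not p3), u   [neg-implies-rule on 1]
4. p1, u   [and-rule on 2]
5. not p3, u   [and-rule on 2]
6. not (p1 and not p3), u   [neg-Dia-rule on 3 via uRu]
7. p3, u   [neg-and-rule on 6 (branches; this branch)]
Accessibility: uRu
Branch closes: p3 and not p3 both at u.
Every branch of the negation's tableau closes; the branch above is one of them.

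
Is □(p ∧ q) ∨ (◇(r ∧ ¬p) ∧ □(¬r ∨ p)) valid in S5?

Tableau for the negation ¬(□(p ∧ q) ∨ (◇(r ∧ ¬p) ∧ □(¬r ∨ p))):
1. ¬(□(p ∧ q) ∨ (◇(r ∧ ¬p) ∧ □(¬r ∨ p))), 0
2. ¬□(p ∧ q), 0
3. ¬(◇(r ∧ ¬p) ∧ □(¬r ∨ p)), 0
4. ¬□(¬r ∨ p), 0
5. ¬(p ∧ q), 1
6. ¬q, 1
7. ¬(¬r ∨ p), 2
8. r, 2
9. ¬p, 2
Accessibility: 0R0, 0R1, 0R2, 1R0, 1R1, 1R2, 2R0, 2R1, 2R2
The negation has an open branch (countermodel exists).

Invalid (countermodel exists)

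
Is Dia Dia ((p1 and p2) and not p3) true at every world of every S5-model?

Tableau for the negation not Dia Dia ((p1 and p2) and not p3):
1. not Dia Dia ((p1 and p2) and not p3), u
2. not Dia ((p1 and p2) and not p3), u   [neg-Dia-rule on 1 via uRu]
3. not ((p1 and p2) and not p3), u   [neg-Dia-rule on 2 via uRu]
4. p3, u   [neg-and-rule on 3 (branches; this branch)]
Accessibility: uRu
The negation has an open branch (countermodel exists).

Not valid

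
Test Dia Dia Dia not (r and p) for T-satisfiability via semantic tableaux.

1. Dia Dia Dia not (r and p), u
2. Dia Dia not (r and p), v
3. Dia not (r and p), w
4. not (r and p), x
5. not p, x
Accessibility: uRu, uRv, vRv, vRw, wRw, wRx, xRx

Satisfiable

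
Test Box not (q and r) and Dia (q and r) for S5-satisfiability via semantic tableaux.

1. Box not (q and r) and Dia (q and r), u
2. Box not (q and r), u   [and-rule on 1]
3. Dia (q and r), u   [and-rule on 1]
4. not (q and r), u   [Box-rule on 2 via uRu]
5. not r, u   [neg-and-rule on 4 (branches; this branch)]
6. q and r, v   [Dia-rule on 3: fresh world v, uRv]
7. q, v   [and-rule on 6]
8. r, v   [and-rule on 6]
9. not (q and r), v   [Box-rule on 2 via uRv]
10. not r, v   [neg-and-rule on 9 (branches; this branch)]
Accessibility: uRu, uRv, vRu, vRv
Branch closes: r and not r both at v.
(One branch shown.) All branches close.

Unsatisfiable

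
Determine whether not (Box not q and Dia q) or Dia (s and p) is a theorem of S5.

Tableau for the negation not (not (Box not q and Dia q) or Dia (s and p)):
1. not (not (Box not q and Dia q) or Dia (s and p)), u
2. Box not q and Dia q, u
3. not Dia (s and p), u
4. Box not q, u
5. Dia q, u
6. not (s and p), u
7. not q, u
8. not p, u
9. q, v
10. not (s and p), v
11. not q, v
Accessibility: uRu, uRv, vRu, vRv
Branch closes: q and not q both at v.
Every branch of the negation's tableau closes; the branch above is one of them.

Yes, valid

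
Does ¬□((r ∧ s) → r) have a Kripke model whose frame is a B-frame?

1. ¬□((r ∧ s) → r), 0
2. ¬((r ∧ s) → r), 1   [¬□-rule on 1: fresh world 1, 0R1]
3. r ∧ s, 1   [¬→-rule on 2]
4. ¬r, 1   [¬→-rule on 2]
5. r, 1   [∧-rule on 3]
6. s, 1   [∧-rule on 3]
Accessibility: 0R0, 0R1, 1R0, 1R1
Branch closes: r and ¬r both at 1.
All branches of the tableau close; one closing branch shown above.

No, unsatisfiable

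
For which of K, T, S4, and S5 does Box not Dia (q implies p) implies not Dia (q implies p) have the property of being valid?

K-tableau for the negation not (Box not Dia (q implies p) implies not Dia (q implies p)):
1. not (Box not Dia (q implies p) implies not Dia (q implies p)), w0
2. Box not Dia (q implies p), w0   [neg-implies-rule on 1]
3. Dia (q implies p), w0   [neg-implies-rule on 1]
4. q implies p, w1   [Dia-rule on 3: fresh world w1, w0Rw1]
5. not Dia (q implies p), w1   [Box-rule on 2 via w0Rw1]
6. p, w1   [implies-rule on 4 (branches; this branch)]
Accessibility: w0Rw1
Complete open branch: countermodel on a K-frame, so not valid in K.
T-tableau for the negation not (Box not Dia (q implies p) implies not Dia (q implies p)):
1. not (Box not Dia (q implies p) implies not Dia (q implies p)), w0
2. Box not Dia (q implies p), w0   [neg-implies-rule on 1]
3. Dia (q implies p), w0   [neg-implies-rule on 1]
4. not Dia (q implies p), w0   [Box-rule on 2 via w0Rw0]
5. not (q implies p), w0   [neg-Dia-rule on 4 via w0Rw0]
6. q, w0   [neg-implies-rule on 5]
7. not p, w0   [neg-implies-rule on 5]
8. q implies p, w1   [Dia-rule on 3: fresh world w1, w0Rw1]
9. not Dia (q implies p), w1   [Box-rule on 2 via w0Rw1]
10. not (q implies p), w1   [neg-Dia-rule on 4 via w0Rw1]
11. q, w1   [neg-implies-rule on 10]
12. not p, w1   [neg-implies-rule on 10]
13. p, w1   [implies-rule on 8 (branches; this branch)]
Accessibility: w0Rw0, w0Rw1, w1Rw1
Branch closes: p and not p both at w1.
Every branch closes (one shown): valid in T, hence also in S4, S5 (every theorem of T is a theorem of S4 and S5).

T, S4, S5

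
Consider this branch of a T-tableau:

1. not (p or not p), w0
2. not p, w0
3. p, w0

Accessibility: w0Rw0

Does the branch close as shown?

Yes, closed

Both p and not p appear at w0.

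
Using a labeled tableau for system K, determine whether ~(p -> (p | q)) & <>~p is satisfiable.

1. ~(p -> (p | q)) & <>~p, 0
2. ~(p -> (p | q)), 0
3. <>~p, 0
4. p, 0
5. ~(p | q), 0
6. ~p, 0
7. ~q, 0
Branch closes: p and ~p both at 0.
Every branch closes; the branch above is one of them.

Unsatisfiable (every branch closes)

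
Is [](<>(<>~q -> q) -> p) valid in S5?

Tableau for the negation ~[](<>(<>~q -> q) -> p):
1. ~[](<>(<>~q -> q) -> p), u
2. ~(<>(<>~q -> q) -> p), v   [~[]-rule on 1: fresh world v, uRv]
3. <>(<>~q -> q), v   [~->-rule on 2]
4. ~p, v   [~->-rule on 2]
5. <>~q -> q, w   [<>-rule on 3: fresh world w, vRw]
6. q, w   [->-rule on 5 (branches; this branch)]
Accessibility: uRu, uRv, uRw, vRu, vRv, vRw, wRu, wRv, wRw
The negation has an open branch (countermodel exists).

Not valid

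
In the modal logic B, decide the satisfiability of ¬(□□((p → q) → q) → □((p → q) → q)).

1. ¬(□□((p → q) → q) → □((p → q) → q)), w0
2. □□((p → q) → q), w0
3. ¬□((p → q) → q), w0
4. □((p → q) → q), w0
5. (p → q) → q, w0
6. ¬(p → q), w0
7. p, w0
8. ¬q, w0
9. ¬((p → q) → q), w1
10. p → q, w1
11. ¬q, w1
12. □((p → q) → q), w1
13. (p → q) → q, w1
14. ¬p, w1
15. ¬(p → q), w1
16. p, w1
Accessibility: w0Rw0, w0Rw1, w1Rw0, w1Rw1
Branch closes: p and ¬p both at w1.
All branches of the tableau close; one closing branch shown above.

Unsatisfiable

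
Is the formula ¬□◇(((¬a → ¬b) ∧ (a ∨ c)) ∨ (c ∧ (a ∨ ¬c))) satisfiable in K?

Satisfiable

1. ¬□◇(((¬a → ¬b) ∧ (a ∨ c)) ∨ (c ∧ (a ∨ ¬c))), 0
2. ¬◇(((¬a → ¬b) ∧ (a ∨ c)) ∨ (c ∧ (a ∨ ¬c))), 1   [¬□-rule on 1: fresh world 1, 0R1]
Accessibility: 0R1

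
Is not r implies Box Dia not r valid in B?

Tableau for the negation not (not r implies Box Dia not r):
1. not (not r implies Box Dia not r), 0
2. not r, 0
3. not Box Dia not r, 0
4. not Dia not r, 1
5. r, 0
Accessibility: 0R0, 0R1, 1R0, 1R1
Branch closes: r and not r both at 0.
All branches of the negation close; one closing branch shown above.

Valid in B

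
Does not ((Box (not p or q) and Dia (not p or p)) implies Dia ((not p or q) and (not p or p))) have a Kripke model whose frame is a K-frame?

1. not ((Box (not p or q) and Dia (not p or p)) implies Dia ((not p or q) and (not p or p))), 0
2. Box (not p or q) and Dia (not p or p), 0
3. not Dia ((not p or q) and (not p or p)), 0
4. Box (not p or q), 0
5. Dia (not p or p), 0
6. not p or p, 1
7. not ((not p or q) and (not p or p)), 1
8. not p or q, 1
9. p, 1
10. not (not p or q), 1
11. not q, 1
12. q, 1
Accessibility: 0R1
Branch closes: q and not q both at 1.
(One branch shown.) All branches close.

Unsatisfiable (every branch closes)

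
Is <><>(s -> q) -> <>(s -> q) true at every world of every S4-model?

Tableau for the negation ~(<><>(s -> q) -> <>(s -> q)):
1. ~(<><>(s -> q) -> <>(s -> q)), u
2. <><>(s -> q), u   [~->-rule on 1]
3. ~<>(s -> q), u   [~->-rule on 1]
4. ~(s -> q), u   [~<>-rule on 3 via uRu]
5. s, u   [~->-rule on 4]
6. ~q, u   [~->-rule on 4]
7. <>(s -> q), v   [<>-rule on 2: fresh world v, uRv]
8. ~(s -> q), v   [~<>-rule on 3 via uRv]
9. s, v   [~->-rule on 8]
10. ~q, v   [~->-rule on 8]
11. s -> q, w   [<>-rule on 7: fresh world w, vRw]
12. ~(s -> q), w   [~<>-rule on 3 via uRw]
13. s, w   [~->-rule on 12]
14. ~q, w   [~->-rule on 12]
15. q, w   [->-rule on 11 (branches; this branch)]
Accessibility: uRu, uRv, uRw, vRv, vRw, wRw
Branch closes: q and ~q both at w.
Every branch of the negation's tableau closes; the branch above is one of them.

Valid in S4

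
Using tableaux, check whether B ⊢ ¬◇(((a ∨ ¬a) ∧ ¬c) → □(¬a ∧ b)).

Invalid (countermodel exists)

Tableau for the negation ◇(((a ∨ ¬a) ∧ ¬c) → □(¬a ∧ b)):
1. ◇(((a ∨ ¬a) ∧ ¬c) → □(¬a ∧ b)), w0
2. ((a ∨ ¬a) ∧ ¬c) → □(¬a ∧ b), w1   [◇-rule on 1: fresh world w1, w0Rw1]
3. □(¬a ∧ b), w1   [→-rule on 2 (branches; this branch)]
4. ¬a ∧ b, w0   [□-rule on 3 via w1Rw0]
5. ¬a, w0   [∧-rule on 4]
6. b, w0   [∧-rule on 4]
7. ¬a ∧ b, w1   [□-rule on 3 via w1Rw1]
8. ¬a, w1   [∧-rule on 7]
9. b, w1   [∧-rule on 7]
Accessibility: w0Rw0, w0Rw1, w1Rw0, w1Rw1
The negation has an open branch (countermodel exists).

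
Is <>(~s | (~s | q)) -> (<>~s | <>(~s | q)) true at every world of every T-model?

Valid

Tableau for the negation ~(<>(~s | (~s | q)) -> (<>~s | <>(~s | q))):
1. ~(<>(~s | (~s | q)) -> (<>~s | <>(~s | q))), u
2. <>(~s | (~s | q)), u
3. ~(<>~s | <>(~s | q)), u
4. ~<>~s, u
5. ~<>(~s | q), u
6. s, u
7. ~(~s | q), u
8. ~q, u
9. ~s | (~s | q), v
10. s, v
11. ~(~s | q), v
12. ~q, v
13. ~s | q, v
14. q, v
Accessibility: uRu, uRv, vRv
Branch closes: q and ~q both at v.
All branches of the negation close; one closing branch shown above.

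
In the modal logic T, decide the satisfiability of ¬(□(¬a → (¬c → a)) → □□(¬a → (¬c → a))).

1. ¬(□(¬a → (¬c → a)) → □□(¬a → (¬c → a))), 0
2. □(¬a → (¬c → a)), 0
3. ¬□□(¬a → (¬c → a)), 0
4. ¬a → (¬c → a), 0
5. ¬c → a, 0
6. a, 0
7. ¬□(¬a → (¬c → a)), 1
8. ¬a → (¬c → a), 1
9. ¬c → a, 1
10. a, 1
11. ¬(¬a → (¬c → a)), 2
12. ¬a, 2
13. ¬(¬c → a), 2
14. ¬c, 2
Accessibility: 0R0, 0R1, 1R1, 1R2, 2R2

Yes, satisfiable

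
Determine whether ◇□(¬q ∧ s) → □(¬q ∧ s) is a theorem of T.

Tableau for the negation ¬(◇□(¬q ∧ s) → □(¬q ∧ s)):
1. ¬(◇□(¬q ∧ s) → □(¬q ∧ s)), 0
2. ◇□(¬q ∧ s), 0
3. ¬□(¬q ∧ s), 0
4. □(¬q ∧ s), 1
5. ¬q ∧ s, 1
6. ¬q, 1
7. s, 1
8. ¬(¬q ∧ s), 2
9. ¬s, 2
Accessibility: 0R0, 0R1, 0R2, 1R1, 2R2
The negation has an open branch (countermodel exists).

Not valid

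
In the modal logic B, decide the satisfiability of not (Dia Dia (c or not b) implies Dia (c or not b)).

1. not (Dia Dia (c or not b) implies Dia (c or not b)), u
2. Dia Dia (c or not b), u
3. not Dia (c or not b), u
4. not (c or not b), u
5. not c, u
6. b, u
7. Dia (c or not b), v
8. not (c or not b), v
9. not c, v
10. b, v
11. c or not b, w
12. not b, w
Accessibility: uRu, uRv, vRu, vRv, vRw, wRv, wRw

Satisfiable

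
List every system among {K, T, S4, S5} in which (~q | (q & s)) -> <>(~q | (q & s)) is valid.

T, S4, S5

T-tableau for the negation ~((~q | (q & s)) -> <>(~q | (q & s))):
1. ~((~q | (q & s)) -> <>(~q | (q & s))), 0
2. ~q | (q & s), 0   [~->-rule on 1]
3. ~<>(~q | (q & s)), 0   [~->-rule on 1]
4. ~(~q | (q & s)), 0   [~<>-rule on 3 via 0R0]
5. q, 0   [~|-rule on 4]
6. ~(q & s), 0   [~|-rule on 4]
7. q & s, 0   [|-rule on 2 (branches; this branch)]
8. s, 0   [&-rule on 7]
9. ~s, 0   [~&-rule on 6 (branches; this branch)]
Accessibility: 0R0
Branch closes: s and ~s both at 0.
Every branch closes (one shown): valid in T, hence also in S4, S5 (every theorem of T is a theorem of S4 and S5).
K-tableau for the negation ~((~q | (q & s)) -> <>(~q | (q & s))):
1. ~((~q | (q & s)) -> <>(~q | (q & s))), 0
2. ~q | (q & s), 0   [~->-rule on 1]
3. ~<>(~q | (q & s)), 0   [~->-rule on 1]
4. q & s, 0   [|-rule on 2 (branches; this branch)]
5. q, 0   [&-rule on 4]
6. s, 0   [&-rule on 4]
Complete open branch: countermodel on a K-frame, so not valid in K.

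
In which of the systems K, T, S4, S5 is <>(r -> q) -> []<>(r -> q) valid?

S5

S5-tableau for the negation ~(<>(r -> q) -> []<>(r -> q)):
1. ~(<>(r -> q) -> []<>(r -> q)), u
2. <>(r -> q), u
3. ~[]<>(r -> q), u
4. r -> q, v
5. q, v
6. ~<>(r -> q), w
7. ~(r -> q), u
8. r, u
9. ~q, u
10. ~(r -> q), v
11. r, v
12. ~q, v
Accessibility: uRu, uRv, uRw, vRu, vRv, vRw, wRu, wRv, wRw
Branch closes: q and ~q both at v.
Every branch closes (one shown): valid in S5.
S4-tableau for the negation ~(<>(r -> q) -> []<>(r -> q)):
1. ~(<>(r -> q) -> []<>(r -> q)), u
2. <>(r -> q), u
3. ~[]<>(r -> q), u
4. r -> q, v
5. q, v
6. ~<>(r -> q), w
7. ~(r -> q), w
8. r, w
9. ~q, w
Accessibility: uRu, uRv, uRw, vRv, wRw
Complete open branch: countermodel on an S4-frame, so not valid in S4, nor in K, T (the same frame is also a K-frame and a T-frame).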